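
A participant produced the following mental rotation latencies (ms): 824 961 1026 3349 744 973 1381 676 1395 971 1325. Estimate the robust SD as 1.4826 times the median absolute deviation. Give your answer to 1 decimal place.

339.5 ms

Sorted: 676, 744, 824, 961, 971, 973, 1026, 1325, 1381, 1395, 3349 → median = 973
|x − 973| sorted: 0, 2, 12, 53, 149, 229, 297, 352, 408, 422, 2376 → MAD = 229
Robust SD ≈ 1.4826 × 229 = 339.515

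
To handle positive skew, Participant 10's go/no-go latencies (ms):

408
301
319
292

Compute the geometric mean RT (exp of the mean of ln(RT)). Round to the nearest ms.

ln(RT): 6.0113, 5.7071, 5.7652, 5.6768
Mean ln(RT) = 23.1603/4 = 5.79008
Geometric mean = exp(5.79008) = 327.04 ms

327 ms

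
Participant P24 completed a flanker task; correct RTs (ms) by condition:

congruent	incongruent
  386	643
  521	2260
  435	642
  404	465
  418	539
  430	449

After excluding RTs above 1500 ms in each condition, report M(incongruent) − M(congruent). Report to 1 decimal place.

115.3 ms

incongruent: exclude 2260
M(congruent) = 2594/6 = 432.333
M(incongruent) = 2738/5 = 547.600
Difference = 547.600 − 432.333 = 115.267 ms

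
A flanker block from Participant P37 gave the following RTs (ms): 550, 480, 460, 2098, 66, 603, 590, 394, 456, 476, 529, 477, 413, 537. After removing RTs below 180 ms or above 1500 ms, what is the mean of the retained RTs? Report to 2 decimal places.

497.08 ms

Excluded: 66, 2098
Retained (n=12): Σ = 5965
Mean = 5965/12 = 497.0833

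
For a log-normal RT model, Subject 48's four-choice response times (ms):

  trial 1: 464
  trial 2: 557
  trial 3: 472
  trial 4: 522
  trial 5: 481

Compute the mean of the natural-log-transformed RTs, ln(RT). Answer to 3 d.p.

ln(RT): 6.1399, 6.3226, 6.1570, 6.2577, 6.1759
Σ ln(RT) = 31.0530
Mean = 31.0530/5 = 6.21059

6.211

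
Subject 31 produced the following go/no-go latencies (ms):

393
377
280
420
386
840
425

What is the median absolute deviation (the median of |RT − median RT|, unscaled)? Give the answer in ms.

27 ms

Sorted: 280, 377, 386, 393, 420, 425, 840 → median = 393
|x − 393|: 0, 16, 113, 27, 7, 447, 32
Sorted deviations: 0, 7, 16, 27, 32, 113, 447 → MAD = 27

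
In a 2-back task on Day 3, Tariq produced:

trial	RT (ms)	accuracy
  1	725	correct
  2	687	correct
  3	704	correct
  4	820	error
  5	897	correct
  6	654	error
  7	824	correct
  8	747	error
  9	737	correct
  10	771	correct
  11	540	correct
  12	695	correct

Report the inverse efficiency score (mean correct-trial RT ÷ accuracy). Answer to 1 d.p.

Correct trials (n=9): 725, 687, 704, 897, 824, 737, 771, 540, 695
Mean correct RT = 6580/9 = 731.1111 ms
Proportion correct = 9/12
IES = 731.1111 / (9/12) = 974.815 ms

974.8 ms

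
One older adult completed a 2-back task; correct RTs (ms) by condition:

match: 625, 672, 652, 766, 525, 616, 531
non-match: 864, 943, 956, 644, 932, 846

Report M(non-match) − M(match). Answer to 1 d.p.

M(match) = 4387/7 = 626.714
M(non-match) = 5185/6 = 864.167
Difference = 864.167 − 626.714 = 237.452 ms

237.5 ms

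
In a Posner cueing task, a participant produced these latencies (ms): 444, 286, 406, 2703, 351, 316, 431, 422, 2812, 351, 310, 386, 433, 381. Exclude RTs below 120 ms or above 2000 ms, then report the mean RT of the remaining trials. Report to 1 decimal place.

376.4 ms

Excluded: 2703, 2812
Retained (n=12): Σ = 4517
Mean = 4517/12 = 376.4167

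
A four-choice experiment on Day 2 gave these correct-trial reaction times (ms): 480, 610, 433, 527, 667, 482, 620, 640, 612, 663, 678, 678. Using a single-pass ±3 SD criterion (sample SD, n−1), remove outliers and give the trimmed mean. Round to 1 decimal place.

590.8 ms

n = 12, ΣRT = 7090, M = 590.833
Σ(x−M)² = 83403.67; s = √(83403.67/11) = 87.076
Cutoffs: 590.833 ± 3·87.076 → [329.6, 852.1]
No RTs fall outside the cutoffs; all 12 retained. Mean = 7090/12 = 590.833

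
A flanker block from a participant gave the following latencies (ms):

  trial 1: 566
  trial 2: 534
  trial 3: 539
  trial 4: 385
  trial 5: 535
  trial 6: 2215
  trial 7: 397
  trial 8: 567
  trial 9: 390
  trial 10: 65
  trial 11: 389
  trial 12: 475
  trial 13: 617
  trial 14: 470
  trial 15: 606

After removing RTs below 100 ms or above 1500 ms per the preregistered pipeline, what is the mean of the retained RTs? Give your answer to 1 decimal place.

497.7 ms

Excluded: 65, 2215
Retained (n=13): Σ = 6470
Mean = 6470/13 = 497.6923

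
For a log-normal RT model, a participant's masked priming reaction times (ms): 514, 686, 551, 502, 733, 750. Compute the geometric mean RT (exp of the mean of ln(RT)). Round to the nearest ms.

ln(RT): 6.2422, 6.5309, 6.3117, 6.2186, 6.5971, 6.6201
Mean ln(RT) = 38.5207/6 = 6.42011
Geometric mean = exp(6.42011) = 614.07 ms

614 ms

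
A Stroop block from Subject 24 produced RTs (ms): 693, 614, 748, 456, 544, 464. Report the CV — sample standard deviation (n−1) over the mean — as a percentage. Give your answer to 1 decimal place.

n = 6, Σ = 3519, M = 586.5000
Σ(x−M)² = 72023.500; s = √(72023.500/5) = 120.0196
CV = 120.0196 / 586.5000 = 0.20464 = 20.464%

20.5%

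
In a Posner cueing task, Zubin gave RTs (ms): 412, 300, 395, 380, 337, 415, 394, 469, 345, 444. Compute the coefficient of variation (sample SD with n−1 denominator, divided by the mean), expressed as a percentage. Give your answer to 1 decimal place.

n = 10, Σ = 3891, M = 389.1000
Σ(x−M)² = 23332.900; s = √(23332.900/9) = 50.9170
CV = 50.9170 / 389.1000 = 0.13086 = 13.086%

13.1%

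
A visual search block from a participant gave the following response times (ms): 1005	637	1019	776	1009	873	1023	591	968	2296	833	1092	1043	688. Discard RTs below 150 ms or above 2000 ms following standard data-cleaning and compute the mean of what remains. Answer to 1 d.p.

Excluded: 2296
Retained (n=13): Σ = 11557
Mean = 11557/13 = 889.0000

889.0 ms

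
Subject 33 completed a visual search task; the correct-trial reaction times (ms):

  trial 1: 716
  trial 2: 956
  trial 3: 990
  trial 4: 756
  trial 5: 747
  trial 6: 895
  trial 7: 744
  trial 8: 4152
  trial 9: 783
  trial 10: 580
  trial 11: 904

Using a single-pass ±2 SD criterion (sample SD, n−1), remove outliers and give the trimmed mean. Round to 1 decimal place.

n = 11, ΣRT = 12223, M = 1111.182
Σ(x−M)² = 10314631.64; s = √(10314631.64/10) = 1015.610
Cutoffs: 1111.182 ± 2·1015.610 → [-920.0, 3142.4]
Outside: 4152 → excluded.
Retained (n=10): Σ = 8071, mean = 8071/10 = 807.100

807.1 ms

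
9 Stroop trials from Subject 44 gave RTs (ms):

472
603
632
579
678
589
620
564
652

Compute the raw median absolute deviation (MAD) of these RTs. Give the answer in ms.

Sorted: 472, 564, 579, 589, 603, 620, 632, 652, 678 → median = 603
|x − 603|: 131, 0, 29, 24, 75, 14, 17, 39, 49
Sorted deviations: 0, 14, 17, 24, 29, 39, 49, 75, 131 → MAD = 29

29 ms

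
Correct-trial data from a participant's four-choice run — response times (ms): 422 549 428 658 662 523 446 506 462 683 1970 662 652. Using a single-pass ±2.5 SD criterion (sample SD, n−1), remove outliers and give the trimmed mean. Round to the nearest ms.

n = 13, ΣRT = 8623, M = 663.308
Σ(x−M)² = 1966836.77; s = √(1966836.77/12) = 404.849
Cutoffs: 663.308 ± 2.5·404.849 → [-348.8, 1675.4]
Outside: 1970 → excluded.
Retained (n=12): Σ = 6653, mean = 6653/12 = 554.417

554 ms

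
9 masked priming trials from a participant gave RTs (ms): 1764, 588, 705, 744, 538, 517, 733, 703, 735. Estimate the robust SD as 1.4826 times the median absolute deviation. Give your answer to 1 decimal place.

57.8 ms

Sorted: 517, 538, 588, 703, 705, 733, 735, 744, 1764 → median = 705
|x − 705| sorted: 0, 2, 28, 30, 39, 117, 167, 188, 1059 → MAD = 39
Robust SD ≈ 1.4826 × 39 = 57.821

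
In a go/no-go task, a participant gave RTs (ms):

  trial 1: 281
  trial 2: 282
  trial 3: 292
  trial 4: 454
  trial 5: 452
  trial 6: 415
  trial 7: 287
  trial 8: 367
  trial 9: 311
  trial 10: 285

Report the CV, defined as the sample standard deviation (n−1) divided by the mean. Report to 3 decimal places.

n = 10, Σ = 3426, M = 342.6000
Σ(x−M)² = 47650.400; s = √(47650.400/9) = 72.7632
CV = 72.7632 / 342.6000 = 0.21239

0.212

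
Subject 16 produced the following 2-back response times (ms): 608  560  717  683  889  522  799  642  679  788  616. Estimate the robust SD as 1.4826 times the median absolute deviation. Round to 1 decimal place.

105.3 ms

Sorted: 522, 560, 608, 616, 642, 679, 683, 717, 788, 799, 889 → median = 679
|x − 679| sorted: 0, 4, 37, 38, 63, 71, 109, 119, 120, 157, 210 → MAD = 71
Robust SD ≈ 1.4826 × 71 = 105.265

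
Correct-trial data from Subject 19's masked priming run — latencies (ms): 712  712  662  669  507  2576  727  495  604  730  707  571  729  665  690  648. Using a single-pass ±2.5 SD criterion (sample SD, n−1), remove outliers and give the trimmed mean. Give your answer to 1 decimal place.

n = 16, ΣRT = 12404, M = 775.250
Σ(x−M)² = 3543147.00; s = √(3543147.00/15) = 486.014
Cutoffs: 775.250 ± 2.5·486.014 → [-439.8, 1990.3]
Outside: 2576 → excluded.
Retained (n=15): Σ = 9828, mean = 9828/15 = 655.200

655.2 ms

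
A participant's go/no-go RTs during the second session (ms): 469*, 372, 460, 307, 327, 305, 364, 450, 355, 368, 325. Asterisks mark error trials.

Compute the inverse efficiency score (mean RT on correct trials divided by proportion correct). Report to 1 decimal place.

Correct trials (n=10): 372, 460, 307, 327, 305, 364, 450, 355, 368, 325
Mean correct RT = 3633/10 = 363.3000 ms
Proportion correct = 10/11
IES = 363.3000 / (10/11) = 399.630 ms

399.6 ms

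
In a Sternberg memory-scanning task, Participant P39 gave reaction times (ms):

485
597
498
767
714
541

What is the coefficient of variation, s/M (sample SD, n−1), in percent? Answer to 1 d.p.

19.4%

n = 6, Σ = 3602, M = 600.3333
Σ(x−M)² = 68003.333; s = √(68003.333/5) = 116.6219
CV = 116.6219 / 600.3333 = 0.19426 = 19.426%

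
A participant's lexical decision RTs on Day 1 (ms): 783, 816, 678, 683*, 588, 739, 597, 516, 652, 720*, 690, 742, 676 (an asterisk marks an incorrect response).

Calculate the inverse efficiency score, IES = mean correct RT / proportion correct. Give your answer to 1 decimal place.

Correct trials (n=11): 783, 816, 678, 588, 739, 597, 516, 652, 690, 742, 676
Mean correct RT = 7477/11 = 679.7273 ms
Proportion correct = 11/13
IES = 679.7273 / (11/13) = 803.314 ms

803.3 ms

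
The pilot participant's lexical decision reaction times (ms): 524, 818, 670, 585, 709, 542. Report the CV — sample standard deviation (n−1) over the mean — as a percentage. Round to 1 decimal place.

n = 6, Σ = 3848, M = 641.3333
Σ(x−M)² = 63419.333; s = √(63419.333/5) = 112.6227
CV = 112.6227 / 641.3333 = 0.17561 = 17.561%

17.6%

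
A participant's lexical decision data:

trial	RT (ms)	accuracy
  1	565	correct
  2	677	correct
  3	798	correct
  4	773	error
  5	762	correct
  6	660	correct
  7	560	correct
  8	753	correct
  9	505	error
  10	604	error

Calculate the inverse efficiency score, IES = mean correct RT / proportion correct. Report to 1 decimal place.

974.5 ms

Correct trials (n=7): 565, 677, 798, 762, 660, 560, 753
Mean correct RT = 4775/7 = 682.1429 ms
Proportion correct = 7/10
IES = 682.1429 / (7/10) = 974.490 ms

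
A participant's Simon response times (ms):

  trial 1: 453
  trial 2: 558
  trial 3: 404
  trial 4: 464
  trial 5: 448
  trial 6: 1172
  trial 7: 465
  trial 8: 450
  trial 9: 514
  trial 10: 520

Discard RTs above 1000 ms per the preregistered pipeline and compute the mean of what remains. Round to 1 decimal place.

Excluded: 1172
Retained (n=9): Σ = 4276
Mean = 4276/9 = 475.1111

475.1 ms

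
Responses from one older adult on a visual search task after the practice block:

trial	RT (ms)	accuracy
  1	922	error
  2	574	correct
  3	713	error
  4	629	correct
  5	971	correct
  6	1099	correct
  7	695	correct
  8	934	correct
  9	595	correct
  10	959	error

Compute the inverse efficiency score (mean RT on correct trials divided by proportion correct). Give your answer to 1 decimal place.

Correct trials (n=7): 574, 629, 971, 1099, 695, 934, 595
Mean correct RT = 5497/7 = 785.2857 ms
Proportion correct = 7/10
IES = 785.2857 / (7/10) = 1121.837 ms

1121.8 ms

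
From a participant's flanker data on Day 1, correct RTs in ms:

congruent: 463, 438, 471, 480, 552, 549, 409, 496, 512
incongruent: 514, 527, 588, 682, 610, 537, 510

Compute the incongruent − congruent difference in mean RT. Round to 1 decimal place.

M(congruent) = 4370/9 = 485.556
M(incongruent) = 3968/7 = 566.857
Difference = 566.857 − 485.556 = 81.302 ms

81.3 ms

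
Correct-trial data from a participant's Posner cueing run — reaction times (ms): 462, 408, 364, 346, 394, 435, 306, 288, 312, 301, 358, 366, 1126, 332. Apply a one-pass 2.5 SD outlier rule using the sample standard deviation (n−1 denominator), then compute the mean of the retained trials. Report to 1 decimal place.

359.4 ms

n = 14, ΣRT = 5798, M = 414.143
Σ(x−M)² = 580125.71; s = √(580125.71/13) = 211.246
Cutoffs: 414.143 ± 2.5·211.246 → [-114.0, 942.3]
Outside: 1126 → excluded.
Retained (n=13): Σ = 4672, mean = 4672/13 = 359.385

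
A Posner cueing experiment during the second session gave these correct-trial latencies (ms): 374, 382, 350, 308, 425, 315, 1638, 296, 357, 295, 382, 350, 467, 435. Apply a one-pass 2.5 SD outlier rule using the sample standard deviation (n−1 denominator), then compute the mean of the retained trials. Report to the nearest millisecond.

364 ms

n = 14, ΣRT = 6374, M = 455.286
Σ(x−M)² = 1541894.86; s = √(1541894.86/13) = 344.394
Cutoffs: 455.286 ± 2.5·344.394 → [-405.7, 1316.3]
Outside: 1638 → excluded.
Retained (n=13): Σ = 4736, mean = 4736/13 = 364.308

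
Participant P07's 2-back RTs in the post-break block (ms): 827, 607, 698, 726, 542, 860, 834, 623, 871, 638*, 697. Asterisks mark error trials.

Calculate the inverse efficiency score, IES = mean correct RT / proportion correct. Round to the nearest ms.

801 ms

Correct trials (n=10): 827, 607, 698, 726, 542, 860, 834, 623, 871, 697
Mean correct RT = 7285/10 = 728.5000 ms
Proportion correct = 10/11
IES = 728.5000 / (10/11) = 801.350 ms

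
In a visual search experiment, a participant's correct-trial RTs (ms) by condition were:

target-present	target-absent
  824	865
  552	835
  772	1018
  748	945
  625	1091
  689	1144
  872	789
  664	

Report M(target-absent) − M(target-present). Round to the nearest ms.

237 ms

M(target-present) = 5746/8 = 718.250
M(target-absent) = 6687/7 = 955.286
Difference = 955.286 − 718.250 = 237.036 ms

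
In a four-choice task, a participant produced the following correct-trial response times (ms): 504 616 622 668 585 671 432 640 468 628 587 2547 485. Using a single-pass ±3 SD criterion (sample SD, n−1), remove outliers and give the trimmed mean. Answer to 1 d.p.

n = 13, ΣRT = 9453, M = 727.154
Σ(x−M)² = 3661895.69; s = √(3661895.69/12) = 552.411
Cutoffs: 727.154 ± 3·552.411 → [-930.1, 2384.4]
Outside: 2547 → excluded.
Retained (n=12): Σ = 6906, mean = 6906/12 = 575.500

575.5 ms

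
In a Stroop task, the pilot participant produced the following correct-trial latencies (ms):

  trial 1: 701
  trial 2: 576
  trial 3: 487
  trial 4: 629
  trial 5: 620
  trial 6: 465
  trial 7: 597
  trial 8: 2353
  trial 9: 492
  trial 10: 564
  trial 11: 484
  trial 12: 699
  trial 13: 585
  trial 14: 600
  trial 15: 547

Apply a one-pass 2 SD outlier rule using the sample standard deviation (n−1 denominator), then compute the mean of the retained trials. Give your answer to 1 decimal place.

574.7 ms

n = 15, ΣRT = 10399, M = 693.267
Σ(x−M)² = 3024800.93; s = √(3024800.93/14) = 464.820
Cutoffs: 693.267 ± 2·464.820 → [-236.4, 1622.9]
Outside: 2353 → excluded.
Retained (n=14): Σ = 8046, mean = 8046/14 = 574.714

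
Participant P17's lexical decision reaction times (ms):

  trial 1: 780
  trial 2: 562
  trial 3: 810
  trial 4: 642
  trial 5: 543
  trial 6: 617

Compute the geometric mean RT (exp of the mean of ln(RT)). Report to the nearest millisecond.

651 ms

ln(RT): 6.6593, 6.3315, 6.6970, 6.4646, 6.2971, 6.4249
Mean ln(RT) = 38.8744/6 = 6.47907
Geometric mean = exp(6.47907) = 651.36 ms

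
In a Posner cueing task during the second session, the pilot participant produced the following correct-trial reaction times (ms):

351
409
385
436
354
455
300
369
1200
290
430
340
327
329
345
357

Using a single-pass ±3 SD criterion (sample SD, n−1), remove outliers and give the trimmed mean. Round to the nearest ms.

n = 16, ΣRT = 6677, M = 417.312
Σ(x−M)² = 687153.44; s = √(687153.44/15) = 214.033
Cutoffs: 417.312 ± 3·214.033 → [-224.8, 1059.4]
Outside: 1200 → excluded.
Retained (n=15): Σ = 5477, mean = 5477/15 = 365.133

365 ms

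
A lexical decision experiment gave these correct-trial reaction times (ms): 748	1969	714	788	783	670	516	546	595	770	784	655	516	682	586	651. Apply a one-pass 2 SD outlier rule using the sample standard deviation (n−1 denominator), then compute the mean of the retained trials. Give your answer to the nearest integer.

n = 16, ΣRT = 11973, M = 748.312
Σ(x−M)² = 1723203.44; s = √(1723203.44/15) = 338.940
Cutoffs: 748.312 ± 2·338.940 → [70.4, 1426.2]
Outside: 1969 → excluded.
Retained (n=15): Σ = 10004, mean = 10004/15 = 666.933

667 ms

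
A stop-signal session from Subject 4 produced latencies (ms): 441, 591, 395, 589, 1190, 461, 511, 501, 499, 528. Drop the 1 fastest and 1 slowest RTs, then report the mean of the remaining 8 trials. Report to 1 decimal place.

Sorted: 395, 441, 461, 499, 501, 511, 528, 589, 591, 1190
Drop lowest 1 (395) and highest 1 (1190)
Remaining (n=8): Σ = 4121, mean = 4121/8 = 515.125

515.1 ms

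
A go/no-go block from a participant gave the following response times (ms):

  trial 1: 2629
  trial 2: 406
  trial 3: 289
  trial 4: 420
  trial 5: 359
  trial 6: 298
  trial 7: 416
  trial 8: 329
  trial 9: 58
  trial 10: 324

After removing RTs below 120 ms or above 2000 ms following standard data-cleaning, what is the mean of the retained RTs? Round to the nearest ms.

355 ms

Excluded: 58, 2629
Retained (n=8): Σ = 2841
Mean = 2841/8 = 355.1250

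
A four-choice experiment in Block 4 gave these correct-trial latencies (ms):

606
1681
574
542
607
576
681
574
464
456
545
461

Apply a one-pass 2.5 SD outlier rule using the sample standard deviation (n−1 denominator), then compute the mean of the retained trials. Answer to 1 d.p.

553.3 ms

n = 12, ΣRT = 7767, M = 647.250
Σ(x−M)² = 1215286.25; s = √(1215286.25/11) = 332.386
Cutoffs: 647.250 ± 2.5·332.386 → [-183.7, 1478.2]
Outside: 1681 → excluded.
Retained (n=11): Σ = 6086, mean = 6086/11 = 553.273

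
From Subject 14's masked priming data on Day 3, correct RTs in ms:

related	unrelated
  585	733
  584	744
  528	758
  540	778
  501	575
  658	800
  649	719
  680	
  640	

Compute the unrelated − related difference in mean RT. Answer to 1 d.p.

133.5 ms

M(related) = 5365/9 = 596.111
M(unrelated) = 5107/7 = 729.571
Difference = 729.571 − 596.111 = 133.460 ms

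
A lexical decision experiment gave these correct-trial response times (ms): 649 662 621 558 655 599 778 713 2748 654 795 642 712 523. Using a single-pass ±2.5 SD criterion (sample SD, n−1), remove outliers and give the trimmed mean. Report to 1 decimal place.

n = 14, ΣRT = 11309, M = 807.786
Σ(x−M)² = 4126562.36; s = √(4126562.36/13) = 563.407
Cutoffs: 807.786 ± 2.5·563.407 → [-600.7, 2216.3]
Outside: 2748 → excluded.
Retained (n=13): Σ = 8561, mean = 8561/13 = 658.538

658.5 ms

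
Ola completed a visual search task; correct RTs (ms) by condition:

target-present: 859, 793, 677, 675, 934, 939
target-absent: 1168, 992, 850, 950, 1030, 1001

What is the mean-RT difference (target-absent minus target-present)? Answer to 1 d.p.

185.7 ms

M(target-present) = 4877/6 = 812.833
M(target-absent) = 5991/6 = 998.500
Difference = 998.500 − 812.833 = 185.667 ms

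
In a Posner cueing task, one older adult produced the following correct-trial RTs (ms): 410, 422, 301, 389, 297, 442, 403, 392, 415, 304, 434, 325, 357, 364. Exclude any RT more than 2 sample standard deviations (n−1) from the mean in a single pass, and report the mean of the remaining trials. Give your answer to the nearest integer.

n = 14, ΣRT = 5255, M = 375.357
Σ(x−M)² = 33817.21; s = √(33817.21/13) = 51.003
Cutoffs: 375.357 ± 2·51.003 → [273.4, 477.4]
No RTs fall outside the cutoffs; all 14 retained. Mean = 5255/14 = 375.357

375 ms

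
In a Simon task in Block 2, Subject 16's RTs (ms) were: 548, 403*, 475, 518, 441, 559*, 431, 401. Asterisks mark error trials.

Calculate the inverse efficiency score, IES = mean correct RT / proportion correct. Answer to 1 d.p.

Correct trials (n=6): 548, 475, 518, 441, 431, 401
Mean correct RT = 2814/6 = 469.0000 ms
Proportion correct = 6/8
IES = 469.0000 / (6/8) = 625.333 ms

625.3 ms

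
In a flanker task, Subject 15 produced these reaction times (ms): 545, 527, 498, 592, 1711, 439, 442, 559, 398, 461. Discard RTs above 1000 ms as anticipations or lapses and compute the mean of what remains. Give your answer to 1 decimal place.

495.7 ms

Excluded: 1711
Retained (n=9): Σ = 4461
Mean = 4461/9 = 495.6667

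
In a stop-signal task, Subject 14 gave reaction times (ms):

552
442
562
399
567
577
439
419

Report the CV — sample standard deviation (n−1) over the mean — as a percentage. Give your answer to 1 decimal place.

15.4%

n = 8, Σ = 3957, M = 494.6250
Σ(x−M)² = 40581.875; s = √(40581.875/7) = 76.1407
CV = 76.1407 / 494.6250 = 0.15394 = 15.394%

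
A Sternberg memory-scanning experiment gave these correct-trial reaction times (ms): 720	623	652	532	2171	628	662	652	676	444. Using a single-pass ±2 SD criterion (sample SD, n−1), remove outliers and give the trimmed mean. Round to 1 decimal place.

n = 10, ΣRT = 7760, M = 776.000
Σ(x−M)² = 2217982.00; s = √(2217982.00/9) = 496.430
Cutoffs: 776.000 ± 2·496.430 → [-216.9, 1768.9]
Outside: 2171 → excluded.
Retained (n=9): Σ = 5589, mean = 5589/9 = 621.000

621.0 ms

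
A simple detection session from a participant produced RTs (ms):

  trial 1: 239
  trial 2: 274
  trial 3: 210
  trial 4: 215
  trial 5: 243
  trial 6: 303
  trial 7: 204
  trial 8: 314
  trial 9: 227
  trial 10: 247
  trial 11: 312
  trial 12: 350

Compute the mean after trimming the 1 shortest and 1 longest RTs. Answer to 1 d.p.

258.4 ms

Sorted: 204, 210, 215, 227, 239, 243, 247, 274, 303, 312, 314, 350
Drop lowest 1 (204) and highest 1 (350)
Remaining (n=10): Σ = 2584, mean = 2584/10 = 258.400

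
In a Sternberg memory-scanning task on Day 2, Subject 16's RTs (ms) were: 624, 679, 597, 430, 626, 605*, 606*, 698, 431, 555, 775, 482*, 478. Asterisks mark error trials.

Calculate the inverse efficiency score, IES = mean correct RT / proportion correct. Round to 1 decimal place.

Correct trials (n=10): 624, 679, 597, 430, 626, 698, 431, 555, 775, 478
Mean correct RT = 5893/10 = 589.3000 ms
Proportion correct = 10/13
IES = 589.3000 / (10/13) = 766.090 ms

766.1 ms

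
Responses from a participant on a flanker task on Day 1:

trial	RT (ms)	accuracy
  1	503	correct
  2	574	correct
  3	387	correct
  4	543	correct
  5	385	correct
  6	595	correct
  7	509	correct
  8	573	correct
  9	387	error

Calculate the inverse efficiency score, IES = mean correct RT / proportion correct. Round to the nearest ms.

572 ms

Correct trials (n=8): 503, 574, 387, 543, 385, 595, 509, 573
Mean correct RT = 4069/8 = 508.6250 ms
Proportion correct = 8/9
IES = 508.6250 / (8/9) = 572.203 ms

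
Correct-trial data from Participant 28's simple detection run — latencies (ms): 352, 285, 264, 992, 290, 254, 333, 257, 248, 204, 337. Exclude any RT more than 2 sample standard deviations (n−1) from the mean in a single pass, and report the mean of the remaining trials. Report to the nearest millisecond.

n = 11, ΣRT = 3816, M = 346.909
Σ(x−M)² = 477326.91; s = √(477326.91/10) = 218.478
Cutoffs: 346.909 ± 2·218.478 → [-90.0, 783.9]
Outside: 992 → excluded.
Retained (n=10): Σ = 2824, mean = 2824/10 = 282.400

282 ms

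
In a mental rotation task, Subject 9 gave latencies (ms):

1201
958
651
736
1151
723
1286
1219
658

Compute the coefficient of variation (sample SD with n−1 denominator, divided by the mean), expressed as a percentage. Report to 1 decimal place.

27.8%

n = 9, Σ = 8583, M = 953.6667
Σ(x−M)² = 560592.000; s = √(560592.000/8) = 264.7149
CV = 264.7149 / 953.6667 = 0.27758 = 27.758%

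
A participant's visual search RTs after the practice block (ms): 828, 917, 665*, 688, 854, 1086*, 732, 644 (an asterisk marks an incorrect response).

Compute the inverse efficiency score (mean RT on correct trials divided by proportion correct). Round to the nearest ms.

Correct trials (n=6): 828, 917, 688, 854, 732, 644
Mean correct RT = 4663/6 = 777.1667 ms
Proportion correct = 6/8
IES = 777.1667 / (6/8) = 1036.222 ms

1036 ms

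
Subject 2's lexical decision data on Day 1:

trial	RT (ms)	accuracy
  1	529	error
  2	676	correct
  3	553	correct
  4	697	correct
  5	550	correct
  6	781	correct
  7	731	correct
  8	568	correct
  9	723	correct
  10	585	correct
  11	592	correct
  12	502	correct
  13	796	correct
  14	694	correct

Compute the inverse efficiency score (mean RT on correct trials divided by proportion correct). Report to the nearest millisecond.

700 ms

Correct trials (n=13): 676, 553, 697, 550, 781, 731, 568, 723, 585, 592, 502, 796, 694
Mean correct RT = 8448/13 = 649.8462 ms
Proportion correct = 13/14
IES = 649.8462 / (13/14) = 699.834 ms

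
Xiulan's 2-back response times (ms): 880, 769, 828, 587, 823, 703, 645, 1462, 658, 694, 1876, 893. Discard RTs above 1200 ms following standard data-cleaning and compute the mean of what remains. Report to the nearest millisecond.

Excluded: 1462, 1876
Retained (n=10): Σ = 7480
Mean = 7480/10 = 748.0000

748 ms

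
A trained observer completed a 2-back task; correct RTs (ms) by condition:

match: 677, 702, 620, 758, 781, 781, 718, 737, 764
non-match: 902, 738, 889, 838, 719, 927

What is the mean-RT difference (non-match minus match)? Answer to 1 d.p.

109.1 ms

M(match) = 6538/9 = 726.444
M(non-match) = 5013/6 = 835.500
Difference = 835.500 − 726.444 = 109.056 ms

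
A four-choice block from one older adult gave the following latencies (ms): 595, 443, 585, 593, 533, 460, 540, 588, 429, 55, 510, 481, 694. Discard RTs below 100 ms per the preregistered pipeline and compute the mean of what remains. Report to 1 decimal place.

537.6 ms

Excluded: 55
Retained (n=12): Σ = 6451
Mean = 6451/12 = 537.5833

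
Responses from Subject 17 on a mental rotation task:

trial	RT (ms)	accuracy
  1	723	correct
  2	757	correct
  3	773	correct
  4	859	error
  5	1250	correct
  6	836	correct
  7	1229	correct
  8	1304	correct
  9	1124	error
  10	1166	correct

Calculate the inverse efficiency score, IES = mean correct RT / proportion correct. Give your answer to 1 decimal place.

1255.9 ms

Correct trials (n=8): 723, 757, 773, 1250, 836, 1229, 1304, 1166
Mean correct RT = 8038/8 = 1004.7500 ms
Proportion correct = 8/10
IES = 1004.7500 / (8/10) = 1255.938 ms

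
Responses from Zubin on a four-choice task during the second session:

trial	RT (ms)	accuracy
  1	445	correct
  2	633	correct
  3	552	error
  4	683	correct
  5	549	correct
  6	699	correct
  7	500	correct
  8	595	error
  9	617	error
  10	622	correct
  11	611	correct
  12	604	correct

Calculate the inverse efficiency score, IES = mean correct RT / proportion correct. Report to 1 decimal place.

Correct trials (n=9): 445, 633, 683, 549, 699, 500, 622, 611, 604
Mean correct RT = 5346/9 = 594.0000 ms
Proportion correct = 9/12
IES = 594.0000 / (9/12) = 792.000 ms

792.0 ms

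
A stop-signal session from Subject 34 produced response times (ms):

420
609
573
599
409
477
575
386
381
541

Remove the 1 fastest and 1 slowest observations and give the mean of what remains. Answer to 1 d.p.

497.5 ms

Sorted: 381, 386, 409, 420, 477, 541, 573, 575, 599, 609
Drop lowest 1 (381) and highest 1 (609)
Remaining (n=8): Σ = 3980, mean = 3980/8 = 497.500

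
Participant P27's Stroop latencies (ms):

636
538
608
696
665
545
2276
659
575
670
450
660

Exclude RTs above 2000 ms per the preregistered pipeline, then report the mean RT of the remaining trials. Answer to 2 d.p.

609.27 ms

Excluded: 2276
Retained (n=11): Σ = 6702
Mean = 6702/11 = 609.2727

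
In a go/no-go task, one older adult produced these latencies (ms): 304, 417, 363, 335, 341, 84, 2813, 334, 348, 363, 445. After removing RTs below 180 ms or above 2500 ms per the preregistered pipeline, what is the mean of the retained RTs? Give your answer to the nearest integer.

Excluded: 84, 2813
Retained (n=9): Σ = 3250
Mean = 3250/9 = 361.1111

361 ms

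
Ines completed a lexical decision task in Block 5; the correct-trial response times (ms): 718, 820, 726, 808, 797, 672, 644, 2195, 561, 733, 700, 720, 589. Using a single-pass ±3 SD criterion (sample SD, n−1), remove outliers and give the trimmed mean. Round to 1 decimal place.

n = 13, ΣRT = 10683, M = 821.769
Σ(x−M)² = 2115788.31; s = √(2115788.31/12) = 419.900
Cutoffs: 821.769 ± 3·419.900 → [-437.9, 2081.5]
Outside: 2195 → excluded.
Retained (n=12): Σ = 8488, mean = 8488/12 = 707.333

707.3 ms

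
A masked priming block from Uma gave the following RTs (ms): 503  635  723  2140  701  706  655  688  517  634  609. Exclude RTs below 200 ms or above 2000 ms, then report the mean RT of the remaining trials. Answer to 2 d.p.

637.10 ms

Excluded: 2140
Retained (n=10): Σ = 6371
Mean = 6371/10 = 637.1000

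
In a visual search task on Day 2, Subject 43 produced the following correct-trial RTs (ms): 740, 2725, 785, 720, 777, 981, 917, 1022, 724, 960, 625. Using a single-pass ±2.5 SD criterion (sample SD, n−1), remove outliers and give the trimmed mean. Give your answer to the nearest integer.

n = 11, ΣRT = 10976, M = 997.818
Σ(x−M)² = 3443661.64; s = √(3443661.64/10) = 586.827
Cutoffs: 997.818 ± 2.5·586.827 → [-469.2, 2464.9]
Outside: 2725 → excluded.
Retained (n=10): Σ = 8251, mean = 8251/10 = 825.100

825 ms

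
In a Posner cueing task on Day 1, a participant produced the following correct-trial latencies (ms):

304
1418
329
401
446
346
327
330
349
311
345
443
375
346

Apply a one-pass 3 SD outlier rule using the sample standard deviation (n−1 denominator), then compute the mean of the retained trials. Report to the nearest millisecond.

n = 14, ΣRT = 6070, M = 433.571
Σ(x−M)² = 1069001.43; s = √(1069001.43/13) = 286.759
Cutoffs: 433.571 ± 3·286.759 → [-426.7, 1293.8]
Outside: 1418 → excluded.
Retained (n=13): Σ = 4652, mean = 4652/13 = 357.846

358 ms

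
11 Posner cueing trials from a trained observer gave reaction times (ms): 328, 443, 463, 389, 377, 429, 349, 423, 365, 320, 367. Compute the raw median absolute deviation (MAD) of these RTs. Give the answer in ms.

46 ms

Sorted: 320, 328, 349, 365, 367, 377, 389, 423, 429, 443, 463 → median = 377
|x − 377|: 49, 66, 86, 12, 0, 52, 28, 46, 12, 57, 10
Sorted deviations: 0, 10, 12, 12, 28, 46, 49, 52, 57, 66, 86 → MAD = 46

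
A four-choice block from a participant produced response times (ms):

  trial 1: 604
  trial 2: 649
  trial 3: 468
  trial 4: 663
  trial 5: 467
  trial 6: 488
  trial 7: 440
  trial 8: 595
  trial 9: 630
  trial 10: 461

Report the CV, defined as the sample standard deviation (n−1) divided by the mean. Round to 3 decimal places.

0.163

n = 10, Σ = 5465, M = 546.5000
Σ(x−M)² = 71266.500; s = √(71266.500/9) = 88.9860
CV = 88.9860 / 546.5000 = 0.16283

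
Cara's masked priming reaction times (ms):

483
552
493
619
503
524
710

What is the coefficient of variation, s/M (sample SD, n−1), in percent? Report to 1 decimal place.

14.9%

n = 7, Σ = 3884, M = 554.8571
Σ(x−M)² = 40822.857; s = √(40822.857/6) = 82.4852
CV = 82.4852 / 554.8571 = 0.14866 = 14.866%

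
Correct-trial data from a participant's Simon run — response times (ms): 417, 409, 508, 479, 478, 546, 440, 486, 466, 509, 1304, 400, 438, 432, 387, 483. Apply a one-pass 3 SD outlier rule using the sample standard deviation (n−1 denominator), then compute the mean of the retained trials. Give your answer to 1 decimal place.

458.5 ms

n = 16, ΣRT = 8182, M = 511.375
Σ(x−M)² = 699179.75; s = √(699179.75/15) = 215.898
Cutoffs: 511.375 ± 3·215.898 → [-136.3, 1159.1]
Outside: 1304 → excluded.
Retained (n=15): Σ = 6878, mean = 6878/15 = 458.533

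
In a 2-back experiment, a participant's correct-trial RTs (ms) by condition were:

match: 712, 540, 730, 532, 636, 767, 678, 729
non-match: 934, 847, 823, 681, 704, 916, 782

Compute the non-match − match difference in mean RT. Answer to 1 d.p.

M(match) = 5324/8 = 665.500
M(non-match) = 5687/7 = 812.429
Difference = 812.429 − 665.500 = 146.929 ms

146.9 ms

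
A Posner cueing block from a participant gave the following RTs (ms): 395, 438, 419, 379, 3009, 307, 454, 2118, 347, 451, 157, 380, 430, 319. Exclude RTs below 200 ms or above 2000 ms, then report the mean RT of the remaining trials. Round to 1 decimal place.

Excluded: 157, 2118, 3009
Retained (n=11): Σ = 4319
Mean = 4319/11 = 392.6364

392.6 ms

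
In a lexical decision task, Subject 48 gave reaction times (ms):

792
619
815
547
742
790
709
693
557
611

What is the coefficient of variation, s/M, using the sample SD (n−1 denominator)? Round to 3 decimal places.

n = 10, Σ = 6875, M = 687.5000
Σ(x−M)² = 88460.500; s = √(88460.500/9) = 99.1410
CV = 99.1410 / 687.5000 = 0.14421

0.144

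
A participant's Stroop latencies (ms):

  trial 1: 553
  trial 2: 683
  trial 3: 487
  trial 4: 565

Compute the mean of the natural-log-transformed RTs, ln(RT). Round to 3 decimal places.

6.342

ln(RT): 6.3154, 6.5265, 6.1883, 6.3368
Σ ln(RT) = 25.3669
Mean = 25.3669/4 = 6.34174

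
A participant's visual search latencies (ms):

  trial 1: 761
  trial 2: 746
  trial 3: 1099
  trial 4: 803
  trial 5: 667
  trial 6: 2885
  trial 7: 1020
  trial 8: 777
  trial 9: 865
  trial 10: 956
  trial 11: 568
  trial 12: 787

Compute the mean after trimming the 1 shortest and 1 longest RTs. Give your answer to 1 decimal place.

848.1 ms

Sorted: 568, 667, 746, 761, 777, 787, 803, 865, 956, 1020, 1099, 2885
Drop lowest 1 (568) and highest 1 (2885)
Remaining (n=10): Σ = 8481, mean = 8481/10 = 848.100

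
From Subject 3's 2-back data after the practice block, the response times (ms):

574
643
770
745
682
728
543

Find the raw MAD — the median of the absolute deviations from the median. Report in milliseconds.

Sorted: 543, 574, 643, 682, 728, 745, 770 → median = 682
|x − 682|: 108, 39, 88, 63, 0, 46, 139
Sorted deviations: 0, 39, 46, 63, 88, 108, 139 → MAD = 63

63 ms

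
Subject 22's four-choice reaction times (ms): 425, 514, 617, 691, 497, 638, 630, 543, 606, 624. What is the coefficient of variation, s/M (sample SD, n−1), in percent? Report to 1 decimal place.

n = 10, Σ = 5785, M = 578.5000
Σ(x−M)² = 58782.500; s = √(58782.500/9) = 80.8170
CV = 80.8170 / 578.5000 = 0.13970 = 13.970%

14.0%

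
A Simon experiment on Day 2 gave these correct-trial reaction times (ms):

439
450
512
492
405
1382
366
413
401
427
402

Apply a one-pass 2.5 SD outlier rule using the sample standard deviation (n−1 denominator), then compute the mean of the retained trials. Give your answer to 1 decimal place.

430.7 ms

n = 11, ΣRT = 5689, M = 517.182
Σ(x−M)² = 840389.64; s = √(840389.64/10) = 289.895
Cutoffs: 517.182 ± 2.5·289.895 → [-207.6, 1241.9]
Outside: 1382 → excluded.
Retained (n=10): Σ = 4307, mean = 4307/10 = 430.700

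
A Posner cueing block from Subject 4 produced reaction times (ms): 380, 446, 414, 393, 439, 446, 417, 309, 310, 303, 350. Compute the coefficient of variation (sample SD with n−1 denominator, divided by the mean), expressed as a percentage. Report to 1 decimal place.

n = 11, Σ = 4207, M = 382.4545
Σ(x−M)² = 31590.727; s = √(31590.727/10) = 56.2056
CV = 56.2056 / 382.4545 = 0.14696 = 14.696%

14.7%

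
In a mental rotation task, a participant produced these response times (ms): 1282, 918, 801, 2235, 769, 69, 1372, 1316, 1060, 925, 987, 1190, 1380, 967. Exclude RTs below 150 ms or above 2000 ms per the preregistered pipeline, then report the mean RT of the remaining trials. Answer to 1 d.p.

Excluded: 69, 2235
Retained (n=12): Σ = 12967
Mean = 12967/12 = 1080.5833

1080.6 ms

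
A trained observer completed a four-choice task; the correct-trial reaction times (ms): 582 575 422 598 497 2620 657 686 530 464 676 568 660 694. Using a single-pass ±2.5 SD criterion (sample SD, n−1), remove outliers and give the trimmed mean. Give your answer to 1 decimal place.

585.3 ms

n = 14, ΣRT = 10229, M = 730.643
Σ(x−M)² = 3937977.21; s = √(3937977.21/13) = 550.383
Cutoffs: 730.643 ± 2.5·550.383 → [-645.3, 2106.6]
Outside: 2620 → excluded.
Retained (n=13): Σ = 7609, mean = 7609/13 = 585.308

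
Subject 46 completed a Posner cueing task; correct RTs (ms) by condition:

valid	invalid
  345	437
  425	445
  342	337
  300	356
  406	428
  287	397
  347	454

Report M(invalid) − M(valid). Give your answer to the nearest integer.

M(valid) = 2452/7 = 350.286
M(invalid) = 2854/7 = 407.714
Difference = 407.714 − 350.286 = 57.429 ms

57 ms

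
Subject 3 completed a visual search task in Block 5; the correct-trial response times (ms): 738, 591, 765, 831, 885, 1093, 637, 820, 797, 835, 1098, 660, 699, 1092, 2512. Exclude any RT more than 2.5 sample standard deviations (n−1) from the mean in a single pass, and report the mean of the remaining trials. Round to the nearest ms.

824 ms

n = 15, ΣRT = 14053, M = 936.867
Σ(x−M)² = 3024813.73; s = √(3024813.73/14) = 464.821
Cutoffs: 936.867 ± 2.5·464.821 → [-225.2, 2098.9]
Outside: 2512 → excluded.
Retained (n=14): Σ = 11541, mean = 11541/14 = 824.357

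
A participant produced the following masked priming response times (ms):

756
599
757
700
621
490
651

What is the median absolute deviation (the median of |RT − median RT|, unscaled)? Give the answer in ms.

52 ms

Sorted: 490, 599, 621, 651, 700, 756, 757 → median = 651
|x − 651|: 105, 52, 106, 49, 30, 161, 0
Sorted deviations: 0, 30, 49, 52, 105, 106, 161 → MAD = 52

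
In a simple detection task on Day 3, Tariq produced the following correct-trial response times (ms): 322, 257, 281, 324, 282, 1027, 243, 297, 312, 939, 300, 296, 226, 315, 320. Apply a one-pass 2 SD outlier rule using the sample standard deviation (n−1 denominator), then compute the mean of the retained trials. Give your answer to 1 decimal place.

n = 15, ΣRT = 5741, M = 382.733
Σ(x−M)² = 847290.93; s = √(847290.93/14) = 246.010
Cutoffs: 382.733 ± 2·246.010 → [-109.3, 874.8]
Outside: 939, 1027 → excluded.
Retained (n=13): Σ = 3775, mean = 3775/13 = 290.385

290.4 ms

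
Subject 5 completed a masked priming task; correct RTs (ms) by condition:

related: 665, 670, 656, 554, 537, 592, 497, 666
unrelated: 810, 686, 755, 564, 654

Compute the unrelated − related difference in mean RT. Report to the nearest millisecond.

89 ms

M(related) = 4837/8 = 604.625
M(unrelated) = 3469/5 = 693.800
Difference = 693.800 − 604.625 = 89.175 ms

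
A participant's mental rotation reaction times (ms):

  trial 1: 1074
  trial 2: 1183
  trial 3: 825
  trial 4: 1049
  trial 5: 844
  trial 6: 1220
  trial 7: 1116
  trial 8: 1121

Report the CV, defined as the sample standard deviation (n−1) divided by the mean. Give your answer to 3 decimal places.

0.139

n = 8, Σ = 8432, M = 1054.0000
Σ(x−M)² = 149496.000; s = √(149496.000/7) = 146.1389
CV = 146.1389 / 1054.0000 = 0.13865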